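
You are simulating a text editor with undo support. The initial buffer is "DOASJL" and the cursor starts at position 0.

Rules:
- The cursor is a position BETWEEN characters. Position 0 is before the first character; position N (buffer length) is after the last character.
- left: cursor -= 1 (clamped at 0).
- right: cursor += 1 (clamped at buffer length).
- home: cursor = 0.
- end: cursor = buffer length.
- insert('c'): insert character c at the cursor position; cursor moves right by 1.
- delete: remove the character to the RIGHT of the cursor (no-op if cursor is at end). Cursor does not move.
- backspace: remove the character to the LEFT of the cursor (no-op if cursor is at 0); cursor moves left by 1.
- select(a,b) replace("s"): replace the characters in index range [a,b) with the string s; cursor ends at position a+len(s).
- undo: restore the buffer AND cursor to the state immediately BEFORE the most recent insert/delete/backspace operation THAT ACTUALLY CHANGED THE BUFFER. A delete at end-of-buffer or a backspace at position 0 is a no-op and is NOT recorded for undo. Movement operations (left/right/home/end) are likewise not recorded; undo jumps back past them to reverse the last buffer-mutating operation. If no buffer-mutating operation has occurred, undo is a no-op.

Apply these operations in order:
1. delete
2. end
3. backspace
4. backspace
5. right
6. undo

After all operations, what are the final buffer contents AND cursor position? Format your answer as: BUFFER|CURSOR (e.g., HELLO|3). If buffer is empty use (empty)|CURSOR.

Answer: OASJ|4

Derivation:
After op 1 (delete): buf='OASJL' cursor=0
After op 2 (end): buf='OASJL' cursor=5
After op 3 (backspace): buf='OASJ' cursor=4
After op 4 (backspace): buf='OAS' cursor=3
After op 5 (right): buf='OAS' cursor=3
After op 6 (undo): buf='OASJ' cursor=4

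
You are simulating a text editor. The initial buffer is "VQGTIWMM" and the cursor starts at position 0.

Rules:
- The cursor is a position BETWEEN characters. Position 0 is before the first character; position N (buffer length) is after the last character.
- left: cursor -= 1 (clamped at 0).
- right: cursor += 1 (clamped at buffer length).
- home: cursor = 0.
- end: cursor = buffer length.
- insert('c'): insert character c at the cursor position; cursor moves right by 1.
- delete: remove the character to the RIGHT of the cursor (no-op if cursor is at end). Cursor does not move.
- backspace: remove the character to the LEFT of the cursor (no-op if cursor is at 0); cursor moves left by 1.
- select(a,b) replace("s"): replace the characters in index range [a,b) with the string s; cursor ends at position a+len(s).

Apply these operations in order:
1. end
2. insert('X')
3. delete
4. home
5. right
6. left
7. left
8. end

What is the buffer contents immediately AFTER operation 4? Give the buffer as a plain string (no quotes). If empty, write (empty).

Answer: VQGTIWMMX

Derivation:
After op 1 (end): buf='VQGTIWMM' cursor=8
After op 2 (insert('X')): buf='VQGTIWMMX' cursor=9
After op 3 (delete): buf='VQGTIWMMX' cursor=9
After op 4 (home): buf='VQGTIWMMX' cursor=0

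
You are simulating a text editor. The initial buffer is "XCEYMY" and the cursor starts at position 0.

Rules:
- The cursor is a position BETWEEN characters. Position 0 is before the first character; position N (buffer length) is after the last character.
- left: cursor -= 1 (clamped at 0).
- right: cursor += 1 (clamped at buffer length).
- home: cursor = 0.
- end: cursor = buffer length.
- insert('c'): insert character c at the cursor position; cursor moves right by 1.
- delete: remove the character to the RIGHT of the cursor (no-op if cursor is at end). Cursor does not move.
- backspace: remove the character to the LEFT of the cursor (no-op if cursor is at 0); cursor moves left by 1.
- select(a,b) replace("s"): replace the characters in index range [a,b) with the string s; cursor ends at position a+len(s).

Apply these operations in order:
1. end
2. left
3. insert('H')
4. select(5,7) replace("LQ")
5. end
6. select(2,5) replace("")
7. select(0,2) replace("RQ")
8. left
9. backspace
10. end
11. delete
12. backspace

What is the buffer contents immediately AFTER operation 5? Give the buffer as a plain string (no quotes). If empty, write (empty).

After op 1 (end): buf='XCEYMY' cursor=6
After op 2 (left): buf='XCEYMY' cursor=5
After op 3 (insert('H')): buf='XCEYMHY' cursor=6
After op 4 (select(5,7) replace("LQ")): buf='XCEYMLQ' cursor=7
After op 5 (end): buf='XCEYMLQ' cursor=7

Answer: XCEYMLQ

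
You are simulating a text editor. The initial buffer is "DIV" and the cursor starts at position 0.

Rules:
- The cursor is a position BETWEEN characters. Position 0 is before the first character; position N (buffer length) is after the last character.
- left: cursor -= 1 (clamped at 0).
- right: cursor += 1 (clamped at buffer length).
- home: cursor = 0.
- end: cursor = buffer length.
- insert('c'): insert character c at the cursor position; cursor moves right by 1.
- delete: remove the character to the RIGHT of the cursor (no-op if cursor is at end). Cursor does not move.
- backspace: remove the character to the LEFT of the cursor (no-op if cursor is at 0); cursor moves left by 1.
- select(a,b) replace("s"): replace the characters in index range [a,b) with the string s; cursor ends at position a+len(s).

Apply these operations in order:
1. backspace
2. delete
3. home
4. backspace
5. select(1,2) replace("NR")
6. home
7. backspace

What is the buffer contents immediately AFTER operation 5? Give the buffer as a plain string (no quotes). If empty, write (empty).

Answer: INR

Derivation:
After op 1 (backspace): buf='DIV' cursor=0
After op 2 (delete): buf='IV' cursor=0
After op 3 (home): buf='IV' cursor=0
After op 4 (backspace): buf='IV' cursor=0
After op 5 (select(1,2) replace("NR")): buf='INR' cursor=3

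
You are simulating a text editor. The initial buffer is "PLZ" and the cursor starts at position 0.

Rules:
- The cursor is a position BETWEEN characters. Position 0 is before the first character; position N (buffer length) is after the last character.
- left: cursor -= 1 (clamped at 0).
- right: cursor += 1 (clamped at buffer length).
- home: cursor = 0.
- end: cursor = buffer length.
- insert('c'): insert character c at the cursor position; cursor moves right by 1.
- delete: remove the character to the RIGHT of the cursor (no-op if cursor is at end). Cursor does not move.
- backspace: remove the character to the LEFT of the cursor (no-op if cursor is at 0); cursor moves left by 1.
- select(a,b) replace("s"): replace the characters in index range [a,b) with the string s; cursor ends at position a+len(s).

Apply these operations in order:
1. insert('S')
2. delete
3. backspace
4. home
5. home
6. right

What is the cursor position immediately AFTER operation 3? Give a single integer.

After op 1 (insert('S')): buf='SPLZ' cursor=1
After op 2 (delete): buf='SLZ' cursor=1
After op 3 (backspace): buf='LZ' cursor=0

Answer: 0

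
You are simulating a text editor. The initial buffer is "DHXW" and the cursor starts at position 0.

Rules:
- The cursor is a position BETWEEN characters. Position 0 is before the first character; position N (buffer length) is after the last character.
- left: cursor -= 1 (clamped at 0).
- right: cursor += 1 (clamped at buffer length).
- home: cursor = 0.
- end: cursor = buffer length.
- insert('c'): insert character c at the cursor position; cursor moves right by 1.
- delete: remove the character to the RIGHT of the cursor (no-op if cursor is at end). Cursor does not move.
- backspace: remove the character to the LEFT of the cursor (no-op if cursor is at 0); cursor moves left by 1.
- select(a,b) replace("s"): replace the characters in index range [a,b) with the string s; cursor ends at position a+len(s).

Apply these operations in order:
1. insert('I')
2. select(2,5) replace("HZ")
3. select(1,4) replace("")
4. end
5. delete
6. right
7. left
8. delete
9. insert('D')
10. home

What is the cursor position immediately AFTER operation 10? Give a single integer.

After op 1 (insert('I')): buf='IDHXW' cursor=1
After op 2 (select(2,5) replace("HZ")): buf='IDHZ' cursor=4
After op 3 (select(1,4) replace("")): buf='I' cursor=1
After op 4 (end): buf='I' cursor=1
After op 5 (delete): buf='I' cursor=1
After op 6 (right): buf='I' cursor=1
After op 7 (left): buf='I' cursor=0
After op 8 (delete): buf='(empty)' cursor=0
After op 9 (insert('D')): buf='D' cursor=1
After op 10 (home): buf='D' cursor=0

Answer: 0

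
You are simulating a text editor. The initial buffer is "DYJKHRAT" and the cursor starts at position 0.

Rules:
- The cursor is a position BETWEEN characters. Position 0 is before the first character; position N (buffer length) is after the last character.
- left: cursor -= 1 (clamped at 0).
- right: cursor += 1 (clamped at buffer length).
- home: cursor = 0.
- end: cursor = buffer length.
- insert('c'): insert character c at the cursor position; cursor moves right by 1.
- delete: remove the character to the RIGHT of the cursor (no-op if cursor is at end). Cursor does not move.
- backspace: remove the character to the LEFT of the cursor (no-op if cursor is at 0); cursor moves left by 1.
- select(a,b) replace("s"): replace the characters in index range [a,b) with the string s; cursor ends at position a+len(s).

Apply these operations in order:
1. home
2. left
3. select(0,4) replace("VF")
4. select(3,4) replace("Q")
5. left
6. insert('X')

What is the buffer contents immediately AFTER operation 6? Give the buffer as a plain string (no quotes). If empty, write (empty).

After op 1 (home): buf='DYJKHRAT' cursor=0
After op 2 (left): buf='DYJKHRAT' cursor=0
After op 3 (select(0,4) replace("VF")): buf='VFHRAT' cursor=2
After op 4 (select(3,4) replace("Q")): buf='VFHQAT' cursor=4
After op 5 (left): buf='VFHQAT' cursor=3
After op 6 (insert('X')): buf='VFHXQAT' cursor=4

Answer: VFHXQAT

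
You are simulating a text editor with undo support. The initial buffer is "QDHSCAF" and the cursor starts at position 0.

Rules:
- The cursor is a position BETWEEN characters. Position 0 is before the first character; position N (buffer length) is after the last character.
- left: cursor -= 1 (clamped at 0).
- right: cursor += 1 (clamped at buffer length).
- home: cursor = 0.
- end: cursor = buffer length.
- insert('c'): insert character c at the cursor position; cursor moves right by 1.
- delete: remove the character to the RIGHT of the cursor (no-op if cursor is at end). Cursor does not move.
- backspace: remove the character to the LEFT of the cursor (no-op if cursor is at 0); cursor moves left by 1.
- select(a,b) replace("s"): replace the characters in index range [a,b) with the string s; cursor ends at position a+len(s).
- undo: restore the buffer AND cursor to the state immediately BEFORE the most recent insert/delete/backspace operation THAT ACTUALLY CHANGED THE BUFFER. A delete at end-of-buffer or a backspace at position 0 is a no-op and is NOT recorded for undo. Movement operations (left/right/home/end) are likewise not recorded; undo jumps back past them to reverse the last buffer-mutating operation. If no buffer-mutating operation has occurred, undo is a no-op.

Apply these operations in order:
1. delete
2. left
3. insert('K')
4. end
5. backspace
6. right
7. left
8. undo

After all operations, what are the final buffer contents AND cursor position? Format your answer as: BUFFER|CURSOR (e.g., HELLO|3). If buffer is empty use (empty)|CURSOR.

Answer: KDHSCAF|7

Derivation:
After op 1 (delete): buf='DHSCAF' cursor=0
After op 2 (left): buf='DHSCAF' cursor=0
After op 3 (insert('K')): buf='KDHSCAF' cursor=1
After op 4 (end): buf='KDHSCAF' cursor=7
After op 5 (backspace): buf='KDHSCA' cursor=6
After op 6 (right): buf='KDHSCA' cursor=6
After op 7 (left): buf='KDHSCA' cursor=5
After op 8 (undo): buf='KDHSCAF' cursor=7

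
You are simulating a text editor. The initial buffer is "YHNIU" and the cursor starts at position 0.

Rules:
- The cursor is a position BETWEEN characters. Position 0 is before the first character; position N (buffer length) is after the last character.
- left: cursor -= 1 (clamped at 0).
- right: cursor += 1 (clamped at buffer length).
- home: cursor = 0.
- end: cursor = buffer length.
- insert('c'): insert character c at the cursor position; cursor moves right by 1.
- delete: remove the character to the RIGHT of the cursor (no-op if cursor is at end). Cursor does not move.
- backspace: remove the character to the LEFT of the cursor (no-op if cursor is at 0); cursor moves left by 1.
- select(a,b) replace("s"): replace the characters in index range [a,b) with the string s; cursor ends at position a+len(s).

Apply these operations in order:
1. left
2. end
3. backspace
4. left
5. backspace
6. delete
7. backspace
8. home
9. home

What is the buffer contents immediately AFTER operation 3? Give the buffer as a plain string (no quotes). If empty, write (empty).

Answer: YHNI

Derivation:
After op 1 (left): buf='YHNIU' cursor=0
After op 2 (end): buf='YHNIU' cursor=5
After op 3 (backspace): buf='YHNI' cursor=4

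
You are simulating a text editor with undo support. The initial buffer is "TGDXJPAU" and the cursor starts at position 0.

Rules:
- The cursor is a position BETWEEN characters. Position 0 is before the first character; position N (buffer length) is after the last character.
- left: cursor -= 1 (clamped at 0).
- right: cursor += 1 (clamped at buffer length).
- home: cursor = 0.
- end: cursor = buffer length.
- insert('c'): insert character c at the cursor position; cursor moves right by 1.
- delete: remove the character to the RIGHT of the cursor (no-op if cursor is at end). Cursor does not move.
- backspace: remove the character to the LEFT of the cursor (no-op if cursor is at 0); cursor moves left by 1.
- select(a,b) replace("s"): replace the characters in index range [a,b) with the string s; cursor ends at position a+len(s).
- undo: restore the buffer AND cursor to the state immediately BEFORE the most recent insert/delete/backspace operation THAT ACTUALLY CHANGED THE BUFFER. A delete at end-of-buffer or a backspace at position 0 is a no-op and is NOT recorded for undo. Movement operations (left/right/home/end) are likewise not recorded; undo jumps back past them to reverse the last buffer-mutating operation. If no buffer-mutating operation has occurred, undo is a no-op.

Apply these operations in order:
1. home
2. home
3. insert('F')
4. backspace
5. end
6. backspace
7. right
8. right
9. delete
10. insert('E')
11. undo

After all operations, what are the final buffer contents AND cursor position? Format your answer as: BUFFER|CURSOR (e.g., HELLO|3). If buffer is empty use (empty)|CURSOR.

After op 1 (home): buf='TGDXJPAU' cursor=0
After op 2 (home): buf='TGDXJPAU' cursor=0
After op 3 (insert('F')): buf='FTGDXJPAU' cursor=1
After op 4 (backspace): buf='TGDXJPAU' cursor=0
After op 5 (end): buf='TGDXJPAU' cursor=8
After op 6 (backspace): buf='TGDXJPA' cursor=7
After op 7 (right): buf='TGDXJPA' cursor=7
After op 8 (right): buf='TGDXJPA' cursor=7
After op 9 (delete): buf='TGDXJPA' cursor=7
After op 10 (insert('E')): buf='TGDXJPAE' cursor=8
After op 11 (undo): buf='TGDXJPA' cursor=7

Answer: TGDXJPA|7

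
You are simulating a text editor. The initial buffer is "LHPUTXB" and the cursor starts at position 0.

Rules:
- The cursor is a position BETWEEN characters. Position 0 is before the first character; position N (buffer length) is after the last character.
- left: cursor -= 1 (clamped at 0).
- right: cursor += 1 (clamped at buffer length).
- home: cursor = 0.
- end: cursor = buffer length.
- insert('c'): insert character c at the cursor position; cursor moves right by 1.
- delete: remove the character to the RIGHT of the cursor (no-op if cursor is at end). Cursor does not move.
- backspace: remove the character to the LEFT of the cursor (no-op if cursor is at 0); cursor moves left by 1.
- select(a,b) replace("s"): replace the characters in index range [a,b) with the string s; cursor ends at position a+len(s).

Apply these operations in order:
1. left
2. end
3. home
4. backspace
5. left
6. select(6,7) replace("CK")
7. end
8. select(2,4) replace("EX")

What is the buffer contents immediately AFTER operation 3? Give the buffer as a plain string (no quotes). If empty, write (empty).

After op 1 (left): buf='LHPUTXB' cursor=0
After op 2 (end): buf='LHPUTXB' cursor=7
After op 3 (home): buf='LHPUTXB' cursor=0

Answer: LHPUTXB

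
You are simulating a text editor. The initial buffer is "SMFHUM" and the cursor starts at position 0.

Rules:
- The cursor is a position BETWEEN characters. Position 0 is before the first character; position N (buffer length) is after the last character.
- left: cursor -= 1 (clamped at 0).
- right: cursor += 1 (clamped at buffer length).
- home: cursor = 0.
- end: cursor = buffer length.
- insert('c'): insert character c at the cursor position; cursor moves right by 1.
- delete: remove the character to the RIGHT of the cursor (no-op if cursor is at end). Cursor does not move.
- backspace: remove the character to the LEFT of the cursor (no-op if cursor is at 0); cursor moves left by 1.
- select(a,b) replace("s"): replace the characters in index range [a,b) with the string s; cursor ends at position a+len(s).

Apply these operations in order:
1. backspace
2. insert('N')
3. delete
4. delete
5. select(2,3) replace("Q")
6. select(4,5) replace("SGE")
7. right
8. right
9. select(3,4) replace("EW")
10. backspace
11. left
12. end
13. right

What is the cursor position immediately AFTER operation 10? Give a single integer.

Answer: 4

Derivation:
After op 1 (backspace): buf='SMFHUM' cursor=0
After op 2 (insert('N')): buf='NSMFHUM' cursor=1
After op 3 (delete): buf='NMFHUM' cursor=1
After op 4 (delete): buf='NFHUM' cursor=1
After op 5 (select(2,3) replace("Q")): buf='NFQUM' cursor=3
After op 6 (select(4,5) replace("SGE")): buf='NFQUSGE' cursor=7
After op 7 (right): buf='NFQUSGE' cursor=7
After op 8 (right): buf='NFQUSGE' cursor=7
After op 9 (select(3,4) replace("EW")): buf='NFQEWSGE' cursor=5
After op 10 (backspace): buf='NFQESGE' cursor=4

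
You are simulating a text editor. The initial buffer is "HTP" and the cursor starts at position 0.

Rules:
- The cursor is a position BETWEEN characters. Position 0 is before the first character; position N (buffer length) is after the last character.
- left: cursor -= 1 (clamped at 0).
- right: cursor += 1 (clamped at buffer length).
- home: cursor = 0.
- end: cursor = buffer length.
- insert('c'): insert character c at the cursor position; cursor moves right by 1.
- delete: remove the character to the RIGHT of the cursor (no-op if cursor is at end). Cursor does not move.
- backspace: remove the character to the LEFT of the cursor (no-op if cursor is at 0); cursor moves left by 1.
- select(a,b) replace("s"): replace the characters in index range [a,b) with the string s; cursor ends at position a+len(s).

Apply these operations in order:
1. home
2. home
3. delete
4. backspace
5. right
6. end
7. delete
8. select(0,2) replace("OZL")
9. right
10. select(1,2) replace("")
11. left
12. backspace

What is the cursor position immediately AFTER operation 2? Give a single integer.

After op 1 (home): buf='HTP' cursor=0
After op 2 (home): buf='HTP' cursor=0

Answer: 0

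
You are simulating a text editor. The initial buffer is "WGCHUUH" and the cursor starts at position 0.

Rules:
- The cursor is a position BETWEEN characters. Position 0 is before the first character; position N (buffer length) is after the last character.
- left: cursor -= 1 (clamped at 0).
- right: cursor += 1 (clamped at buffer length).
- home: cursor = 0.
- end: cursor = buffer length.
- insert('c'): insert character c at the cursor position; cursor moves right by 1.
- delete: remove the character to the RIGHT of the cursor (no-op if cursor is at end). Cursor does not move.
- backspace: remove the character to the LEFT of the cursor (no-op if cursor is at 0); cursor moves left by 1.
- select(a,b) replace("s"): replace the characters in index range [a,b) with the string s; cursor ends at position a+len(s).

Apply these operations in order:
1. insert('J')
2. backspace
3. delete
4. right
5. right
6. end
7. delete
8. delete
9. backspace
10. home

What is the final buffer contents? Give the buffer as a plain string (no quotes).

After op 1 (insert('J')): buf='JWGCHUUH' cursor=1
After op 2 (backspace): buf='WGCHUUH' cursor=0
After op 3 (delete): buf='GCHUUH' cursor=0
After op 4 (right): buf='GCHUUH' cursor=1
After op 5 (right): buf='GCHUUH' cursor=2
After op 6 (end): buf='GCHUUH' cursor=6
After op 7 (delete): buf='GCHUUH' cursor=6
After op 8 (delete): buf='GCHUUH' cursor=6
After op 9 (backspace): buf='GCHUU' cursor=5
After op 10 (home): buf='GCHUU' cursor=0

Answer: GCHUU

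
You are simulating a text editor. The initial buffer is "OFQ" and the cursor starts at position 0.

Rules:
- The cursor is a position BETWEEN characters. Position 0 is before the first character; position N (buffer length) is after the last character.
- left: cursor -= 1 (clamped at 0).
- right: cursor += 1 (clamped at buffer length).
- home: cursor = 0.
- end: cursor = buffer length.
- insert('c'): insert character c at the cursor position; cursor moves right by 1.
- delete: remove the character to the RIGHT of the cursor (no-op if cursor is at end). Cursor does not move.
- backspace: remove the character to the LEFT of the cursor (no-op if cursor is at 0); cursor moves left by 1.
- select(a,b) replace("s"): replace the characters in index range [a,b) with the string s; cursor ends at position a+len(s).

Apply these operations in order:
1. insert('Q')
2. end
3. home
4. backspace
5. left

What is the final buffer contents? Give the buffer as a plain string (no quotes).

Answer: QOFQ

Derivation:
After op 1 (insert('Q')): buf='QOFQ' cursor=1
After op 2 (end): buf='QOFQ' cursor=4
After op 3 (home): buf='QOFQ' cursor=0
After op 4 (backspace): buf='QOFQ' cursor=0
After op 5 (left): buf='QOFQ' cursor=0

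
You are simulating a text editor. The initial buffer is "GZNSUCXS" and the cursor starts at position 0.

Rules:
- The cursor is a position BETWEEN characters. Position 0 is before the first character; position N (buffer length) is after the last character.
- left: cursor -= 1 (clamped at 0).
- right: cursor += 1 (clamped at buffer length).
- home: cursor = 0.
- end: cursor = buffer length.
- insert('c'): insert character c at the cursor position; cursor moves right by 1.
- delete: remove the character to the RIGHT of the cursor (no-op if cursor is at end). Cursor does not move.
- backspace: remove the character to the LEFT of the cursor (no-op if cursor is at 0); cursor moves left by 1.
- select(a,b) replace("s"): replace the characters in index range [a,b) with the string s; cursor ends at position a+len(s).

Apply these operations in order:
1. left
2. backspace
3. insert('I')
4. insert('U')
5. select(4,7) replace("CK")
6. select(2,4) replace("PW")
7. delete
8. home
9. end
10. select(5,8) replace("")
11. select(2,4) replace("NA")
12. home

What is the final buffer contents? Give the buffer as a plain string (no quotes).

Answer: IUNAK

Derivation:
After op 1 (left): buf='GZNSUCXS' cursor=0
After op 2 (backspace): buf='GZNSUCXS' cursor=0
After op 3 (insert('I')): buf='IGZNSUCXS' cursor=1
After op 4 (insert('U')): buf='IUGZNSUCXS' cursor=2
After op 5 (select(4,7) replace("CK")): buf='IUGZCKCXS' cursor=6
After op 6 (select(2,4) replace("PW")): buf='IUPWCKCXS' cursor=4
After op 7 (delete): buf='IUPWKCXS' cursor=4
After op 8 (home): buf='IUPWKCXS' cursor=0
After op 9 (end): buf='IUPWKCXS' cursor=8
After op 10 (select(5,8) replace("")): buf='IUPWK' cursor=5
After op 11 (select(2,4) replace("NA")): buf='IUNAK' cursor=4
After op 12 (home): buf='IUNAK' cursor=0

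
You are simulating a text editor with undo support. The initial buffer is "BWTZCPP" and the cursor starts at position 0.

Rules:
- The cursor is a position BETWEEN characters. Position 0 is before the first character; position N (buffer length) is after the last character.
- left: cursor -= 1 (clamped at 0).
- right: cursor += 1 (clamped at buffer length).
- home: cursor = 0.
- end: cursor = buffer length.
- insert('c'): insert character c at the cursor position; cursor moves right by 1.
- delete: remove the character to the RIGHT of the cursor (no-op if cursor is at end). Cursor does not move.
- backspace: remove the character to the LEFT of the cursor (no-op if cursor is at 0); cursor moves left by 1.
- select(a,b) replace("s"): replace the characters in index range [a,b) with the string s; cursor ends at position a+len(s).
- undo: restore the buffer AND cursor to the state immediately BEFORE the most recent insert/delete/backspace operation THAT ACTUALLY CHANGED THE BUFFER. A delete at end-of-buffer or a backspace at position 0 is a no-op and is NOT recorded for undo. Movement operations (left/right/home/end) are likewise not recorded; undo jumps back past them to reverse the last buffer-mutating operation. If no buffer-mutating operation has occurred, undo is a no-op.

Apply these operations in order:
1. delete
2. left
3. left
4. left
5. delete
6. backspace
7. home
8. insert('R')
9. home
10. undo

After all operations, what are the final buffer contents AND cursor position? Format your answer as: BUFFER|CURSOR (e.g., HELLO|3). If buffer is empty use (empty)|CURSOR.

Answer: TZCPP|0

Derivation:
After op 1 (delete): buf='WTZCPP' cursor=0
After op 2 (left): buf='WTZCPP' cursor=0
After op 3 (left): buf='WTZCPP' cursor=0
After op 4 (left): buf='WTZCPP' cursor=0
After op 5 (delete): buf='TZCPP' cursor=0
After op 6 (backspace): buf='TZCPP' cursor=0
After op 7 (home): buf='TZCPP' cursor=0
After op 8 (insert('R')): buf='RTZCPP' cursor=1
After op 9 (home): buf='RTZCPP' cursor=0
After op 10 (undo): buf='TZCPP' cursor=0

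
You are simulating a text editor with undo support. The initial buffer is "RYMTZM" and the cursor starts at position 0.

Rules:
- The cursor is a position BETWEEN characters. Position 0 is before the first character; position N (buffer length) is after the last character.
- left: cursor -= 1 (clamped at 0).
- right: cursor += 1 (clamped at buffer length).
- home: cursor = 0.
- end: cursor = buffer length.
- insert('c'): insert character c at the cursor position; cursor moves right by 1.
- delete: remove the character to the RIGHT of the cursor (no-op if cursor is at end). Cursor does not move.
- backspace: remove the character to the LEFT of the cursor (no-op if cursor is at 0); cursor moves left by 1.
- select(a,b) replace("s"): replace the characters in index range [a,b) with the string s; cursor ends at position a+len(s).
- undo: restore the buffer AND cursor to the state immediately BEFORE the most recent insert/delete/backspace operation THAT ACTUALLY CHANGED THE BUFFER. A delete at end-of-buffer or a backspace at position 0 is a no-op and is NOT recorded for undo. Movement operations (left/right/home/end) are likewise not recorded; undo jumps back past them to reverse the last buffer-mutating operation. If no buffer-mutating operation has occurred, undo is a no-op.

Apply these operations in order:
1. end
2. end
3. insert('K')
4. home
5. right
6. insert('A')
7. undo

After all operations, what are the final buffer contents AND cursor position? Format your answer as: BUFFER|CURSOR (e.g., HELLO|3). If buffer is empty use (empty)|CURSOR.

Answer: RYMTZMK|1

Derivation:
After op 1 (end): buf='RYMTZM' cursor=6
After op 2 (end): buf='RYMTZM' cursor=6
After op 3 (insert('K')): buf='RYMTZMK' cursor=7
After op 4 (home): buf='RYMTZMK' cursor=0
After op 5 (right): buf='RYMTZMK' cursor=1
After op 6 (insert('A')): buf='RAYMTZMK' cursor=2
After op 7 (undo): buf='RYMTZMK' cursor=1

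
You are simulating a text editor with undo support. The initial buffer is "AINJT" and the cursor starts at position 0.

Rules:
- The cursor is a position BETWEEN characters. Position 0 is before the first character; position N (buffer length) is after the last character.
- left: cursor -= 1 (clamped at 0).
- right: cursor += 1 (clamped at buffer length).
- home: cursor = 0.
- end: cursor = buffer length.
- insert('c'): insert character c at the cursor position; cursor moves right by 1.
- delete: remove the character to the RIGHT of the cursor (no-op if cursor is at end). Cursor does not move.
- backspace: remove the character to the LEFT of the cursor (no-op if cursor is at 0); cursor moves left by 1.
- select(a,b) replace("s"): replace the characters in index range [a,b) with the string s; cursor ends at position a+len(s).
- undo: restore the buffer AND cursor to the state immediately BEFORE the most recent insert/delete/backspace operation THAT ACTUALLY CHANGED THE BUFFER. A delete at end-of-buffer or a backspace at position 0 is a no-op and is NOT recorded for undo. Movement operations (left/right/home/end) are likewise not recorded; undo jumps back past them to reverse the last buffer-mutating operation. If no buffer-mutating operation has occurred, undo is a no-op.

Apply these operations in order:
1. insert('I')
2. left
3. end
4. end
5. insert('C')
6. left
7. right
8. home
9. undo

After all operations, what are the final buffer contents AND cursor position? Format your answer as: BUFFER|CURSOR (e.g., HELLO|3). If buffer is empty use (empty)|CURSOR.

After op 1 (insert('I')): buf='IAINJT' cursor=1
After op 2 (left): buf='IAINJT' cursor=0
After op 3 (end): buf='IAINJT' cursor=6
After op 4 (end): buf='IAINJT' cursor=6
After op 5 (insert('C')): buf='IAINJTC' cursor=7
After op 6 (left): buf='IAINJTC' cursor=6
After op 7 (right): buf='IAINJTC' cursor=7
After op 8 (home): buf='IAINJTC' cursor=0
After op 9 (undo): buf='IAINJT' cursor=6

Answer: IAINJT|6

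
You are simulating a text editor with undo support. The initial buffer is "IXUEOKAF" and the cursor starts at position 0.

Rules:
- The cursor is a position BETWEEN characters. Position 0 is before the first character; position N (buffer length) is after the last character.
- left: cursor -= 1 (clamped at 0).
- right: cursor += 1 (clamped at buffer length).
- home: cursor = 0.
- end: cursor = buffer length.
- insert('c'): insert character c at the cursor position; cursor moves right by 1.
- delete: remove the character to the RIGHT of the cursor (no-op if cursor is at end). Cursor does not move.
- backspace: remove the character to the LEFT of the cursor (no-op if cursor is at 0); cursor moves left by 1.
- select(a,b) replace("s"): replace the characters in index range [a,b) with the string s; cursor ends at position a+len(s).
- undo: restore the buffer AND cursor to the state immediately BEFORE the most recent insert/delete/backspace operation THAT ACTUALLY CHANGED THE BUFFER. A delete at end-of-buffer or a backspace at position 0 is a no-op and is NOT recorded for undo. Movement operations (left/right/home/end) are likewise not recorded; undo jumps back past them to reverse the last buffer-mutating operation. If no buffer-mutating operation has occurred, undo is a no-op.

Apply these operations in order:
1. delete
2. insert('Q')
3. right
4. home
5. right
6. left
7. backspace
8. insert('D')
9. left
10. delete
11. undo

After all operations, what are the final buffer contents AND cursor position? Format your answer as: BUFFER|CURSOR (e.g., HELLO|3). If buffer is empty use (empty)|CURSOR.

Answer: DQXUEOKAF|0

Derivation:
After op 1 (delete): buf='XUEOKAF' cursor=0
After op 2 (insert('Q')): buf='QXUEOKAF' cursor=1
After op 3 (right): buf='QXUEOKAF' cursor=2
After op 4 (home): buf='QXUEOKAF' cursor=0
After op 5 (right): buf='QXUEOKAF' cursor=1
After op 6 (left): buf='QXUEOKAF' cursor=0
After op 7 (backspace): buf='QXUEOKAF' cursor=0
After op 8 (insert('D')): buf='DQXUEOKAF' cursor=1
After op 9 (left): buf='DQXUEOKAF' cursor=0
After op 10 (delete): buf='QXUEOKAF' cursor=0
After op 11 (undo): buf='DQXUEOKAF' cursor=0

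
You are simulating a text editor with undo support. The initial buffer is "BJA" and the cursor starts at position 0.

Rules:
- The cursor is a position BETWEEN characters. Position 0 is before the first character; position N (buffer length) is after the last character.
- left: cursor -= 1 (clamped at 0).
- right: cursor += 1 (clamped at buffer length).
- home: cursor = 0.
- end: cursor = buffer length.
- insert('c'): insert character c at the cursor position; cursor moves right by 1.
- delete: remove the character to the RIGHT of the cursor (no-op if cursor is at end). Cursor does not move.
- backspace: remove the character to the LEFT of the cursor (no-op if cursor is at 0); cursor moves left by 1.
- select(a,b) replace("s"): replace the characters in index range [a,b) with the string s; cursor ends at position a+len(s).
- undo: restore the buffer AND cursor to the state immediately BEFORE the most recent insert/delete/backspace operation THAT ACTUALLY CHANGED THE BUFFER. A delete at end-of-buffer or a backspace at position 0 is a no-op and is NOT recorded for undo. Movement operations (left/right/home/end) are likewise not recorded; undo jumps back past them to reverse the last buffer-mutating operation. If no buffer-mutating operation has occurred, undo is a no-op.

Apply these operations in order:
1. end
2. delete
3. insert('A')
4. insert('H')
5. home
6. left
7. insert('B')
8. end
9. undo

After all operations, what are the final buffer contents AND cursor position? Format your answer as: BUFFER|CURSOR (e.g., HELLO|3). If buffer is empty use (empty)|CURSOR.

After op 1 (end): buf='BJA' cursor=3
After op 2 (delete): buf='BJA' cursor=3
After op 3 (insert('A')): buf='BJAA' cursor=4
After op 4 (insert('H')): buf='BJAAH' cursor=5
After op 5 (home): buf='BJAAH' cursor=0
After op 6 (left): buf='BJAAH' cursor=0
After op 7 (insert('B')): buf='BBJAAH' cursor=1
After op 8 (end): buf='BBJAAH' cursor=6
After op 9 (undo): buf='BJAAH' cursor=0

Answer: BJAAH|0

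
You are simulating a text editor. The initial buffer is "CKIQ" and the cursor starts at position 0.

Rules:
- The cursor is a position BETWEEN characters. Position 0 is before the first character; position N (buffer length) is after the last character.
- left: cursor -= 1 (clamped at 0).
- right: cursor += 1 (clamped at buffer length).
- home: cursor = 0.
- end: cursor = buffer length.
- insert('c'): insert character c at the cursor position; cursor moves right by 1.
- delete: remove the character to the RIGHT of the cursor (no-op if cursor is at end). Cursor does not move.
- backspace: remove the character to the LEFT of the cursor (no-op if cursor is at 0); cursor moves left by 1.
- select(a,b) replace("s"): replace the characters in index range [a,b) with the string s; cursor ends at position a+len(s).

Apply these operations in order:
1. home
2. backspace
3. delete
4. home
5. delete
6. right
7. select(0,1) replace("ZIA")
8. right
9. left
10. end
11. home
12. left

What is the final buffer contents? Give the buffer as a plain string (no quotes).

After op 1 (home): buf='CKIQ' cursor=0
After op 2 (backspace): buf='CKIQ' cursor=0
After op 3 (delete): buf='KIQ' cursor=0
After op 4 (home): buf='KIQ' cursor=0
After op 5 (delete): buf='IQ' cursor=0
After op 6 (right): buf='IQ' cursor=1
After op 7 (select(0,1) replace("ZIA")): buf='ZIAQ' cursor=3
After op 8 (right): buf='ZIAQ' cursor=4
After op 9 (left): buf='ZIAQ' cursor=3
After op 10 (end): buf='ZIAQ' cursor=4
After op 11 (home): buf='ZIAQ' cursor=0
After op 12 (left): buf='ZIAQ' cursor=0

Answer: ZIAQ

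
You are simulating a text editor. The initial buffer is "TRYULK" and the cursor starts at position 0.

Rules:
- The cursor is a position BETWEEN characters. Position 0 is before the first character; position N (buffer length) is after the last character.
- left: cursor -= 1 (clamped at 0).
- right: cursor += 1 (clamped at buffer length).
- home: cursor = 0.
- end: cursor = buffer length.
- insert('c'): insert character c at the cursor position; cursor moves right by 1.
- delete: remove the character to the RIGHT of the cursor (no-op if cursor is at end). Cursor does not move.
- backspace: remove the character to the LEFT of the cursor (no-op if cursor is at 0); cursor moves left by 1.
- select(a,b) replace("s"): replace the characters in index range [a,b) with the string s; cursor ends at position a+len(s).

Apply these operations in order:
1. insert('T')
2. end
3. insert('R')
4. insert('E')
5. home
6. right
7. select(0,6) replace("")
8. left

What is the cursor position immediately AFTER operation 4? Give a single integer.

Answer: 9

Derivation:
After op 1 (insert('T')): buf='TTRYULK' cursor=1
After op 2 (end): buf='TTRYULK' cursor=7
After op 3 (insert('R')): buf='TTRYULKR' cursor=8
After op 4 (insert('E')): buf='TTRYULKRE' cursor=9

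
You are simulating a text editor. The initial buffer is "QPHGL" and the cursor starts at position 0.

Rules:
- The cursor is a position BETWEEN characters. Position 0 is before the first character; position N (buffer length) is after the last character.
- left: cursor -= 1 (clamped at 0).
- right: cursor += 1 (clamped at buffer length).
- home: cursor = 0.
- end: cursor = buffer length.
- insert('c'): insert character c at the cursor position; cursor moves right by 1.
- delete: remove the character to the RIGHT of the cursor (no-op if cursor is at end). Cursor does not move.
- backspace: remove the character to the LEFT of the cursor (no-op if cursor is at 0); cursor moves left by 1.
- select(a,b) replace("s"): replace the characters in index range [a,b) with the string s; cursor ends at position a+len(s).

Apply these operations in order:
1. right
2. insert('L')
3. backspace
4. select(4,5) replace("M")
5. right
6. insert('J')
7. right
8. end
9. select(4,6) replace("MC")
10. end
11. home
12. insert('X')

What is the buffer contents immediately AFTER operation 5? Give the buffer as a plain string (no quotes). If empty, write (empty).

After op 1 (right): buf='QPHGL' cursor=1
After op 2 (insert('L')): buf='QLPHGL' cursor=2
After op 3 (backspace): buf='QPHGL' cursor=1
After op 4 (select(4,5) replace("M")): buf='QPHGM' cursor=5
After op 5 (right): buf='QPHGM' cursor=5

Answer: QPHGM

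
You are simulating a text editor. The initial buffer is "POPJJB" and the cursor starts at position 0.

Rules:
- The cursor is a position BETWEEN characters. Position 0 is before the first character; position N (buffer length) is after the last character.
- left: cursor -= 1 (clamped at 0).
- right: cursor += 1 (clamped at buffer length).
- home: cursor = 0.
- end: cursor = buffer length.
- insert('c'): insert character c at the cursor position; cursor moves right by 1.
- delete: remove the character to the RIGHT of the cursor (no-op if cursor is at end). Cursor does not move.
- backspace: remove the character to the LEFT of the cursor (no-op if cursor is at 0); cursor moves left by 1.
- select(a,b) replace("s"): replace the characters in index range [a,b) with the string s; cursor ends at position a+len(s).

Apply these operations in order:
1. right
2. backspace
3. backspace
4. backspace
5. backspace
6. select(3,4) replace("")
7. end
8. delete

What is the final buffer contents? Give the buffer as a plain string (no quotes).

Answer: OPJB

Derivation:
After op 1 (right): buf='POPJJB' cursor=1
After op 2 (backspace): buf='OPJJB' cursor=0
After op 3 (backspace): buf='OPJJB' cursor=0
After op 4 (backspace): buf='OPJJB' cursor=0
After op 5 (backspace): buf='OPJJB' cursor=0
After op 6 (select(3,4) replace("")): buf='OPJB' cursor=3
After op 7 (end): buf='OPJB' cursor=4
After op 8 (delete): buf='OPJB' cursor=4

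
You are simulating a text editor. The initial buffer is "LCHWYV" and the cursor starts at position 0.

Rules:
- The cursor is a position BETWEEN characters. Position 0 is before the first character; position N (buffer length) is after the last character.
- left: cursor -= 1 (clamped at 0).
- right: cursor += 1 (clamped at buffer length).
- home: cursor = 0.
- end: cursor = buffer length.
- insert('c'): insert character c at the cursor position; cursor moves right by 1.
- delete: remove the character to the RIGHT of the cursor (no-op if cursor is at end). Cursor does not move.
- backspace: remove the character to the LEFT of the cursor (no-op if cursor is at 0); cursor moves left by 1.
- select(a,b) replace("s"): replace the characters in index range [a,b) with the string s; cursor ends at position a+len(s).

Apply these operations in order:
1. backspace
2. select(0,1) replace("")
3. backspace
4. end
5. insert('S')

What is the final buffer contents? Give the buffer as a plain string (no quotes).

After op 1 (backspace): buf='LCHWYV' cursor=0
After op 2 (select(0,1) replace("")): buf='CHWYV' cursor=0
After op 3 (backspace): buf='CHWYV' cursor=0
After op 4 (end): buf='CHWYV' cursor=5
After op 5 (insert('S')): buf='CHWYVS' cursor=6

Answer: CHWYVS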